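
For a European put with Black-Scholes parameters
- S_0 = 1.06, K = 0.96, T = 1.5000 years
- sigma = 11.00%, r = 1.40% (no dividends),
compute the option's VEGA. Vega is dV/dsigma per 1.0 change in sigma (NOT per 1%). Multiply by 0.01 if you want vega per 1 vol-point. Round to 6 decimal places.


d1 = 0.9587592535; d2 = 0.8240373176
phi(d1) = 0.2519440635; exp(-qT) = 1.0000000000; exp(-rT) = 0.9792189646
Vega = S * exp(-qT) * phi(d1) * sqrt(T) = 1.0600 * 1.0000000000 * 0.2519440635 * 1.2247448714 = 0.327081

Answer: Vega = 0.327081


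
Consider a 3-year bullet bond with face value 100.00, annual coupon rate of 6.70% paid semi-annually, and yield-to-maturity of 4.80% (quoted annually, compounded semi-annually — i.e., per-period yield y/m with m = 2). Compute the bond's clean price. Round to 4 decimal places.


Coupon per period c = face * coupon_rate / m = 3.350000
Periods per year m = 2; per-period yield y/m = 0.024000
Number of cashflows N = 6
Cashflows (t years, CF_t, discount factor 1/(1+y/m)^(m*t), PV):
  t = 0.5000: CF_t = 3.350000, DF = 0.976562, PV = 3.271484
  t = 1.0000: CF_t = 3.350000, DF = 0.953674, PV = 3.194809
  t = 1.5000: CF_t = 3.350000, DF = 0.931323, PV = 3.119931
  t = 2.0000: CF_t = 3.350000, DF = 0.909495, PV = 3.046807
  t = 2.5000: CF_t = 3.350000, DF = 0.888178, PV = 2.975398
  t = 3.0000: CF_t = 103.350000, DF = 0.867362, PV = 89.641836
Price P = sum_t PV_t = 105.250265

Answer: Price = 105.2503


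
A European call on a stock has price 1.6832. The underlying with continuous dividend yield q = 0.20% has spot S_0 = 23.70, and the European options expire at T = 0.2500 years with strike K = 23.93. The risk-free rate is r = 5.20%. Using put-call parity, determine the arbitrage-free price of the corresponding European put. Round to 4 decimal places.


Put-call parity: C - P = S_0 * exp(-qT) - K * exp(-rT).
S_0 * exp(-qT) = 23.7000 * 0.99950012 = 23.68815296
K * exp(-rT) = 23.9300 * 0.98708414 = 23.62092335
P = C - S*exp(-qT) + K*exp(-rT)
P = 1.6832 - 23.68815296 + 23.62092335 = 1.6160

Answer: Put price = 1.6160


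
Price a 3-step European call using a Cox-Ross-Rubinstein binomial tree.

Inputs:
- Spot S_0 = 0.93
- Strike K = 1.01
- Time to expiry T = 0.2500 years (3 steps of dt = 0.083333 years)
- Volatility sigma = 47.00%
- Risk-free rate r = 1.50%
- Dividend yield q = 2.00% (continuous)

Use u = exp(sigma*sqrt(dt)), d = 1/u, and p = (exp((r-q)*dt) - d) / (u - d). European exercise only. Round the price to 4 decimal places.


dt = T/N = 0.083333
u = exp(sigma*sqrt(dt)) = 1.145312; d = 1/u = 0.873124
p = (exp((r-q)*dt) - d) / (u - d) = 0.464602
Discount per step: exp(-r*dt) = 0.998751
Stock lattice S(k, i) with i counting down-moves:
  k=0: S(0,0) = 0.9300
  k=1: S(1,0) = 1.0651; S(1,1) = 0.8120
  k=2: S(2,0) = 1.2199; S(2,1) = 0.9300; S(2,2) = 0.7090
  k=3: S(3,0) = 1.3972; S(3,1) = 1.0651; S(3,2) = 0.8120; S(3,3) = 0.6190
Terminal payoffs V(N, i) = max(S_T - K, 0):
  V(3,0) = 0.387187; V(3,1) = 0.055140; V(3,2) = 0.000000; V(3,3) = 0.000000
Backward induction: V(k, i) = exp(-r*dt) * [p * V(k+1, i) + (1-p) * V(k+1, i+1)].
  V(2,0) = exp(-r*dt) * [p*0.387187 + (1-p)*0.055140] = 0.209149
  V(2,1) = exp(-r*dt) * [p*0.055140 + (1-p)*0.000000] = 0.025586
  V(2,2) = exp(-r*dt) * [p*0.000000 + (1-p)*0.000000] = 0.000000
  V(1,0) = exp(-r*dt) * [p*0.209149 + (1-p)*0.025586] = 0.110731
  V(1,1) = exp(-r*dt) * [p*0.025586 + (1-p)*0.000000] = 0.011873
  V(0,0) = exp(-r*dt) * [p*0.110731 + (1-p)*0.011873] = 0.057730

Answer: Price = V(0,0) = 0.0577


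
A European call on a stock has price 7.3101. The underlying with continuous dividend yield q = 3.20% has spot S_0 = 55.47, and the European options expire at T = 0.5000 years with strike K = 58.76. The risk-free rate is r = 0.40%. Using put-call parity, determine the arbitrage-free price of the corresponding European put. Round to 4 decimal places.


Answer: Put price = 11.3632

Derivation:
Put-call parity: C - P = S_0 * exp(-qT) - K * exp(-rT).
S_0 * exp(-qT) = 55.4700 * 0.98412732 = 54.58954244
K * exp(-rT) = 58.7600 * 0.99800200 = 58.64259744
P = C - S*exp(-qT) + K*exp(-rT)
P = 7.3101 - 54.58954244 + 58.64259744 = 11.3632


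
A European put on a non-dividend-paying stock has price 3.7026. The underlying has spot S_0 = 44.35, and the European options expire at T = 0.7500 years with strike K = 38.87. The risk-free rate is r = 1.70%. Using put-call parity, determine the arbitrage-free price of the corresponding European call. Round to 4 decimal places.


Answer: Call price = 9.6750

Derivation:
Put-call parity: C - P = S_0 * exp(-qT) - K * exp(-rT).
S_0 * exp(-qT) = 44.3500 * 1.00000000 = 44.35000000
K * exp(-rT) = 38.8700 * 0.98733094 = 38.37755352
C = P + S*exp(-qT) - K*exp(-rT)
C = 3.7026 + 44.35000000 - 38.37755352 = 9.6750


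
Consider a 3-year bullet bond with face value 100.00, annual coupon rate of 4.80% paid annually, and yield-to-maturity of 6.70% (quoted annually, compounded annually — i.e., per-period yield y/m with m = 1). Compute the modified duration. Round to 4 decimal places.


Answer: Modified duration = 2.6812

Derivation:
Coupon per period c = face * coupon_rate / m = 4.800000
Periods per year m = 1; per-period yield y/m = 0.067000
Number of cashflows N = 3
Cashflows (t years, CF_t, discount factor 1/(1+y/m)^(m*t), PV):
  t = 1.0000: CF_t = 4.800000, DF = 0.937207, PV = 4.498594
  t = 2.0000: CF_t = 4.800000, DF = 0.878357, PV = 4.216115
  t = 3.0000: CF_t = 104.800000, DF = 0.823203, PV = 86.271634
Price P = sum_t PV_t = 94.986343
First compute Macaulay numerator sum_t t * PV_t:
  t * PV_t at t = 1.0000: 4.498594
  t * PV_t at t = 2.0000: 8.432229
  t * PV_t at t = 3.0000: 258.814902
Macaulay duration D = 271.745726 / 94.986343 = 2.860893
Modified duration = D / (1 + y/m) = 2.860893 / (1 + 0.067000) = 2.681249


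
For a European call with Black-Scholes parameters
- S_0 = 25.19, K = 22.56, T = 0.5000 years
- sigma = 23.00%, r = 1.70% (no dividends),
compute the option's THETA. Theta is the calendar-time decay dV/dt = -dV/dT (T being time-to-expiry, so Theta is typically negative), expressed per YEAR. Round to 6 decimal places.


Answer: Theta = -1.457854

Derivation:
d1 = 0.8115966496; d2 = 0.6489620899
phi(d1) = 0.2869971212; exp(-qT) = 1.0000000000; exp(-rT) = 0.9915360229
Theta = -S*exp(-qT)*phi(d1)*sigma/(2*sqrt(T)) - r*K*exp(-rT)*N(d2) + q*S*exp(-qT)*N(d1)
N(d1) = 0.7914884428; N(d2) = 0.7418185599; sqrt(T) = 0.7071067812
Term 1 = -25.1900 * 1.0000000000 * 0.2869971212 * 0.2300 / (2 * 0.7071067812) = -1.1757596344
Term 2 = -0.0170 * 22.5600 * 0.9915360229 * 0.7418185599 = -0.2820942335
Term 3 = 0 (no dividend yield, q = 0)
Theta = -1.1757596344 + (-0.2820942335) + (0.0000000000) = -1.457854


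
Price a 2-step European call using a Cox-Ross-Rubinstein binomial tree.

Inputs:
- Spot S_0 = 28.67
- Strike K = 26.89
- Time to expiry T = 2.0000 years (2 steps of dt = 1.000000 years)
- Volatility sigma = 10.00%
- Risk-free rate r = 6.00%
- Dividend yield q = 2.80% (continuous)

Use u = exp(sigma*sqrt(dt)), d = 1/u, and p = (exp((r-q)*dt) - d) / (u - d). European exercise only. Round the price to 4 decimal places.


Answer: Price = V(0,0) = 3.6579

Derivation:
dt = T/N = 1.000000
u = exp(sigma*sqrt(dt)) = 1.105171; d = 1/u = 0.904837
p = (exp((r-q)*dt) - d) / (u - d) = 0.637338
Discount per step: exp(-r*dt) = 0.941765
Stock lattice S(k, i) with i counting down-moves:
  k=0: S(0,0) = 28.6700
  k=1: S(1,0) = 31.6853; S(1,1) = 25.9417
  k=2: S(2,0) = 35.0176; S(2,1) = 28.6700; S(2,2) = 23.4730
Terminal payoffs V(N, i) = max(S_T - K, 0):
  V(2,0) = 8.127617; V(2,1) = 1.780000; V(2,2) = 0.000000
Backward induction: V(k, i) = exp(-r*dt) * [p * V(k+1, i) + (1-p) * V(k+1, i+1)].
  V(1,0) = exp(-r*dt) * [p*8.127617 + (1-p)*1.780000] = 5.486320
  V(1,1) = exp(-r*dt) * [p*1.780000 + (1-p)*0.000000] = 1.068395
  V(0,0) = exp(-r*dt) * [p*5.486320 + (1-p)*1.068395] = 3.657913


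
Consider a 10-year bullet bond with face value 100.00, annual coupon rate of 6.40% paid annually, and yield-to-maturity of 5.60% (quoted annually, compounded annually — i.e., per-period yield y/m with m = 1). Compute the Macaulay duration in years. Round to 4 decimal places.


Coupon per period c = face * coupon_rate / m = 6.400000
Periods per year m = 1; per-period yield y/m = 0.056000
Number of cashflows N = 10
Cashflows (t years, CF_t, discount factor 1/(1+y/m)^(m*t), PV):
  t = 1.0000: CF_t = 6.400000, DF = 0.946970, PV = 6.060606
  t = 2.0000: CF_t = 6.400000, DF = 0.896752, PV = 5.739210
  t = 3.0000: CF_t = 6.400000, DF = 0.849197, PV = 5.434858
  t = 4.0000: CF_t = 6.400000, DF = 0.804163, PV = 5.146646
  t = 5.0000: CF_t = 6.400000, DF = 0.761518, PV = 4.873718
  t = 6.0000: CF_t = 6.400000, DF = 0.721135, PV = 4.615263
  t = 7.0000: CF_t = 6.400000, DF = 0.682893, PV = 4.370514
  t = 8.0000: CF_t = 6.400000, DF = 0.646679, PV = 4.138745
  t = 9.0000: CF_t = 6.400000, DF = 0.612385, PV = 3.919266
  t = 10.0000: CF_t = 106.400000, DF = 0.579910, PV = 61.702455
Price P = sum_t PV_t = 106.001282
Macaulay numerator sum_t t * PV_t:
  t * PV_t at t = 1.0000: 6.060606
  t * PV_t at t = 2.0000: 11.478421
  t * PV_t at t = 3.0000: 16.304575
  t * PV_t at t = 4.0000: 20.586584
  t * PV_t at t = 5.0000: 24.368589
  t * PV_t at t = 6.0000: 27.691579
  t * PV_t at t = 7.0000: 30.593600
  t * PV_t at t = 8.0000: 33.109957
  t * PV_t at t = 9.0000: 35.273392
  t * PV_t at t = 10.0000: 617.024553
Macaulay duration D = (sum_t t * PV_t) / P = 822.491855 / 106.001282 = 7.759263

Answer: Macaulay duration = 7.7593 years


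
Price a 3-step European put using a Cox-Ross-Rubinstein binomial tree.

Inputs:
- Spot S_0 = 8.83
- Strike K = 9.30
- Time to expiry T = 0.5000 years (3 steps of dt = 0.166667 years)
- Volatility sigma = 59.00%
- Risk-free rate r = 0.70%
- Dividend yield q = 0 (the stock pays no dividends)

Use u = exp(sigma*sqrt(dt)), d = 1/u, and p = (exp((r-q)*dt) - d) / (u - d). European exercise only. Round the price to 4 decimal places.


dt = T/N = 0.166667
u = exp(sigma*sqrt(dt)) = 1.272351; d = 1/u = 0.785947
p = (exp((r-q)*dt) - d) / (u - d) = 0.442473
Discount per step: exp(-r*dt) = 0.998834
Stock lattice S(k, i) with i counting down-moves:
  k=0: S(0,0) = 8.8300
  k=1: S(1,0) = 11.2349; S(1,1) = 6.9399
  k=2: S(2,0) = 14.2947; S(2,1) = 8.8300; S(2,2) = 5.4544
  k=3: S(3,0) = 18.1879; S(3,1) = 11.2349; S(3,2) = 6.9399; S(3,3) = 4.2869
Terminal payoffs V(N, i) = max(K - S_T, 0):
  V(3,0) = 0.000000; V(3,1) = 0.000000; V(3,2) = 2.360092; V(3,3) = 5.013136
Backward induction: V(k, i) = exp(-r*dt) * [p * V(k+1, i) + (1-p) * V(k+1, i+1)].
  V(2,0) = exp(-r*dt) * [p*0.000000 + (1-p)*0.000000] = 0.000000
  V(2,1) = exp(-r*dt) * [p*0.000000 + (1-p)*2.360092] = 1.314281
  V(2,2) = exp(-r*dt) * [p*2.360092 + (1-p)*5.013136] = 3.834760
  V(1,0) = exp(-r*dt) * [p*0.000000 + (1-p)*1.314281] = 0.731893
  V(1,1) = exp(-r*dt) * [p*1.314281 + (1-p)*3.834760] = 2.716346
  V(0,0) = exp(-r*dt) * [p*0.731893 + (1-p)*2.716346] = 1.836136

Answer: Price = V(0,0) = 1.8361


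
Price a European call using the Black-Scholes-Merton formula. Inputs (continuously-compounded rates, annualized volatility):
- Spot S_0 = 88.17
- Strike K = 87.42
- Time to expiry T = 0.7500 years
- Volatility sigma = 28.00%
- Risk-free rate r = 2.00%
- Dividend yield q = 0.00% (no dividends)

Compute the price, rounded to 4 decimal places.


Answer: Price = 9.4747

Derivation:
d1 = (ln(S/K) + (r - q + 0.5*sigma^2) * T) / (sigma * sqrt(T)) = 0.21833193
d2 = d1 - sigma * sqrt(T) = -0.02415518
exp(-rT) = 0.98511194; exp(-qT) = 1.00000000
C = S_0 * exp(-qT) * N(d1) - K * exp(-rT) * N(d2)
N(d1) = 0.58641475; N(d2) = 0.49036441
C = 88.1700 * 1.00000000 * 0.58641475 - 87.4200 * 0.98511194 * 0.49036441 = 9.4747


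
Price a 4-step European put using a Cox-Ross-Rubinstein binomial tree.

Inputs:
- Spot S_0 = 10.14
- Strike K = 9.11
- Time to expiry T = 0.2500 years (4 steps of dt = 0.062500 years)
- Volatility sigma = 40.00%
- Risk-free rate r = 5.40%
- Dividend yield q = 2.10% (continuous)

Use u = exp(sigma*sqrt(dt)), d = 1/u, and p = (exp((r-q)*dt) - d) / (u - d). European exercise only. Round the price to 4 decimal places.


dt = T/N = 0.062500
u = exp(sigma*sqrt(dt)) = 1.105171; d = 1/u = 0.904837
p = (exp((r-q)*dt) - d) / (u - d) = 0.485327
Discount per step: exp(-r*dt) = 0.996631
Stock lattice S(k, i) with i counting down-moves:
  k=0: S(0,0) = 10.1400
  k=1: S(1,0) = 11.2064; S(1,1) = 9.1751
  k=2: S(2,0) = 12.3850; S(2,1) = 10.1400; S(2,2) = 8.3019
  k=3: S(3,0) = 13.6876; S(3,1) = 11.2064; S(3,2) = 9.1751; S(3,3) = 7.5119
  k=4: S(4,0) = 15.1271; S(4,1) = 12.3850; S(4,2) = 10.1400; S(4,3) = 8.3019; S(4,4) = 6.7970
Terminal payoffs V(N, i) = max(K - S_T, 0):
  V(4,0) = 0.000000; V(4,1) = 0.000000; V(4,2) = 0.000000; V(4,3) = 0.808070; V(4,4) = 2.312955
Backward induction: V(k, i) = exp(-r*dt) * [p * V(k+1, i) + (1-p) * V(k+1, i+1)].
  V(3,0) = exp(-r*dt) * [p*0.000000 + (1-p)*0.000000] = 0.000000
  V(3,1) = exp(-r*dt) * [p*0.000000 + (1-p)*0.000000] = 0.000000
  V(3,2) = exp(-r*dt) * [p*0.000000 + (1-p)*0.808070] = 0.414491
  V(3,3) = exp(-r*dt) * [p*0.808070 + (1-p)*2.312955] = 1.577262
  V(2,0) = exp(-r*dt) * [p*0.000000 + (1-p)*0.000000] = 0.000000
  V(2,1) = exp(-r*dt) * [p*0.000000 + (1-p)*0.414491] = 0.212609
  V(2,2) = exp(-r*dt) * [p*0.414491 + (1-p)*1.577262] = 1.009525
  V(1,0) = exp(-r*dt) * [p*0.000000 + (1-p)*0.212609] = 0.109055
  V(1,1) = exp(-r*dt) * [p*0.212609 + (1-p)*1.009525] = 0.620662
  V(0,0) = exp(-r*dt) * [p*0.109055 + (1-p)*0.620662] = 0.371111

Answer: Price = V(0,0) = 0.3711


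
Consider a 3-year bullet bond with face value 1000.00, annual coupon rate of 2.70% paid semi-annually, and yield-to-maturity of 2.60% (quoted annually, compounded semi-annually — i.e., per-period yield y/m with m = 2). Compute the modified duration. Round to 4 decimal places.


Answer: Modified duration = 2.8648

Derivation:
Coupon per period c = face * coupon_rate / m = 13.500000
Periods per year m = 2; per-period yield y/m = 0.013000
Number of cashflows N = 6
Cashflows (t years, CF_t, discount factor 1/(1+y/m)^(m*t), PV):
  t = 0.5000: CF_t = 13.500000, DF = 0.987167, PV = 13.326752
  t = 1.0000: CF_t = 13.500000, DF = 0.974498, PV = 13.155728
  t = 1.5000: CF_t = 13.500000, DF = 0.961992, PV = 12.986898
  t = 2.0000: CF_t = 13.500000, DF = 0.949647, PV = 12.820235
  t = 2.5000: CF_t = 13.500000, DF = 0.937460, PV = 12.655711
  t = 3.0000: CF_t = 1013.500000, DF = 0.925429, PV = 937.922773
Price P = sum_t PV_t = 1002.868097
First compute Macaulay numerator sum_t t * PV_t:
  t * PV_t at t = 0.5000: 6.663376
  t * PV_t at t = 1.0000: 13.155728
  t * PV_t at t = 1.5000: 19.480347
  t * PV_t at t = 2.0000: 25.640470
  t * PV_t at t = 2.5000: 31.639277
  t * PV_t at t = 3.0000: 2813.768320
Macaulay duration D = 2910.347518 / 1002.868097 = 2.902024
Modified duration = D / (1 + y/m) = 2.902024 / (1 + 0.013000) = 2.864782


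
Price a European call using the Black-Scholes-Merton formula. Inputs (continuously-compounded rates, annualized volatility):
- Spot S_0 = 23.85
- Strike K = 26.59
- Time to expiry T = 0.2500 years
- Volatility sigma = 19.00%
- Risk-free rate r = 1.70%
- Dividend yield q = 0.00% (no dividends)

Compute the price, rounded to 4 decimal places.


Answer: Price = 0.1637

Derivation:
d1 = (ln(S/K) + (r - q + 0.5*sigma^2) * T) / (sigma * sqrt(T)) = -1.05251040
d2 = d1 - sigma * sqrt(T) = -1.14751040
exp(-rT) = 0.99575902; exp(-qT) = 1.00000000
C = S_0 * exp(-qT) * N(d1) - K * exp(-rT) * N(d2)
N(d1) = 0.14628272; N(d2) = 0.12558537
C = 23.8500 * 1.00000000 * 0.14628272 - 26.5900 * 0.99575902 * 0.12558537 = 0.1637


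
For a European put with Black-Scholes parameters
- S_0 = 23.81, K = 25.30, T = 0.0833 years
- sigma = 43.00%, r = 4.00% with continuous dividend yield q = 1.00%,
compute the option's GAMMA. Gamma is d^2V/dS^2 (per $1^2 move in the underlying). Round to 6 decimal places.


Answer: Gamma = 0.124178

Derivation:
d1 = -0.4069010531; d2 = -0.5310065324
phi(d1) = 0.3672462163; exp(-qT) = 0.9991673468; exp(-rT) = 0.9966735450
Gamma = exp(-qT) * phi(d1) / (S * sigma * sqrt(T)) = 0.9991673468 * 0.3672462163 / (23.8100 * 0.4300 * 0.2886173938) = 0.124178


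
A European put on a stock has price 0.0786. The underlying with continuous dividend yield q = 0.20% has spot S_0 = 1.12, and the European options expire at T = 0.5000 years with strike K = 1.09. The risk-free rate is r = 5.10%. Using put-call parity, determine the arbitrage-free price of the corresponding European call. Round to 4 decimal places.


Put-call parity: C - P = S_0 * exp(-qT) - K * exp(-rT).
S_0 * exp(-qT) = 1.1200 * 0.99900050 = 1.11888056
K * exp(-rT) = 1.0900 * 0.97482238 = 1.06255639
C = P + S*exp(-qT) - K*exp(-rT)
C = 0.0786 + 1.11888056 - 1.06255639 = 0.1349

Answer: Call price = 0.1349


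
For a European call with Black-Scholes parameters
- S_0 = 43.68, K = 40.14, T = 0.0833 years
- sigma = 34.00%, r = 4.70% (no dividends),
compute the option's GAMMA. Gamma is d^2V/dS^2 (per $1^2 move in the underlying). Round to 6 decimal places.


d1 = 0.9502385600; d2 = 0.8521086461
phi(d1) = 0.2540014779; exp(-qT) = 1.0000000000; exp(-rT) = 0.9960925540
Gamma = exp(-qT) * phi(d1) / (S * sigma * sqrt(T)) = 1.0000000000 * 0.2540014779 / (43.6800 * 0.3400 * 0.2886173938) = 0.059259

Answer: Gamma = 0.059259


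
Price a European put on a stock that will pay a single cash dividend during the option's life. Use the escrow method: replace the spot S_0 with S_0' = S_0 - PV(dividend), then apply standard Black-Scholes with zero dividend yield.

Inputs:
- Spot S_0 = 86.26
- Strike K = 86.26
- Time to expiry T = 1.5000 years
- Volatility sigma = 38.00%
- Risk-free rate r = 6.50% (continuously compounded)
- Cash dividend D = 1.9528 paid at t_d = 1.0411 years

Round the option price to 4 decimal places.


Answer: Price = 12.0691

Derivation:
PV(D) = D * exp(-r * t_d) = 1.9528 * 0.93456743 = 1.82502327
S_0' = S_0 - PV(D) = 86.2600 - 1.82502327 = 84.43497673
d1 = (ln(S_0'/K) + (r + sigma^2/2)*T) / (sigma*sqrt(T)) = 0.39624953
d2 = d1 - sigma*sqrt(T) = -0.06915352
exp(-rT) = 0.90710234
N(-d1) = 0.34596048; N(-d2) = 0.52756629
P = K * exp(-rT) * N(-d2) - S_0' * N(-d1) = 86.2600 * 0.90710234 * 0.52756629 - 84.43497673 * 0.34596048 = 12.0691


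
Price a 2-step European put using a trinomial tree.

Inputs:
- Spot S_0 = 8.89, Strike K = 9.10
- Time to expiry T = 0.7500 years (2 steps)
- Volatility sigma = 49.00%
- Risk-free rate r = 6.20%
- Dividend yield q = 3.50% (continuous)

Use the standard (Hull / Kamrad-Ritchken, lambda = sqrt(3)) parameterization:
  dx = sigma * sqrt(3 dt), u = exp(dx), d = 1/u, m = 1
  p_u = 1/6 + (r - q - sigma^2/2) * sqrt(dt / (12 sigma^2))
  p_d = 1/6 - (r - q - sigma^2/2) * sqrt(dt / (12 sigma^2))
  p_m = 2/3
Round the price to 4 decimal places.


Answer: Price = V(0,0) = 1.2995

Derivation:
dt = T/N = 0.375000; dx = sigma*sqrt(3*dt) = 0.519723
u = exp(dx) = 1.681563; d = 1/u = 0.594685
p_u = 0.133097, p_m = 0.666667, p_d = 0.200236
Discount per step: exp(-r*dt) = 0.977018
Stock lattice S(k, j) with j the centered position index:
  k=0: S(0,+0) = 8.8900
  k=1: S(1,-1) = 5.2867; S(1,+0) = 8.8900; S(1,+1) = 14.9491
  k=2: S(2,-2) = 3.1440; S(2,-1) = 5.2867; S(2,+0) = 8.8900; S(2,+1) = 14.9491; S(2,+2) = 25.1378
Terminal payoffs V(N, j) = max(K - S_T, 0):
  V(2,-2) = 5.956050; V(2,-1) = 3.813251; V(2,+0) = 0.210000; V(2,+1) = 0.000000; V(2,+2) = 0.000000
Backward induction: V(k, j) = exp(-r*dt) * [p_u * V(k+1, j+1) + p_m * V(k+1, j) + p_d * V(k+1, j-1)]
  V(1,-1) = exp(-r*dt) * [p_u*0.210000 + p_m*3.813251 + p_d*5.956050] = 3.676260
  V(1,+0) = exp(-r*dt) * [p_u*0.000000 + p_m*0.210000 + p_d*3.813251] = 0.882786
  V(1,+1) = exp(-r*dt) * [p_u*0.000000 + p_m*0.000000 + p_d*0.210000] = 0.041083
  V(0,+0) = exp(-r*dt) * [p_u*0.041083 + p_m*0.882786 + p_d*3.676260] = 1.299544


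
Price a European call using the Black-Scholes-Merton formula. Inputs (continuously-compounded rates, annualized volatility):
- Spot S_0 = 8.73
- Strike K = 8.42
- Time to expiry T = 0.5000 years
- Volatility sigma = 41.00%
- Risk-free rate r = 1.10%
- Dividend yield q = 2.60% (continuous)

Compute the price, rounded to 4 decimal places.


d1 = (ln(S/K) + (r - q + 0.5*sigma^2) * T) / (sigma * sqrt(T)) = 0.24379849
d2 = d1 - sigma * sqrt(T) = -0.04611529
exp(-rT) = 0.99451510; exp(-qT) = 0.98708414
C = S_0 * exp(-qT) * N(d1) - K * exp(-rT) * N(d2)
N(d1) = 0.59630655; N(d2) = 0.48160918
C = 8.7300 * 0.98708414 * 0.59630655 - 8.4200 * 0.99451510 * 0.48160918 = 1.1056

Answer: Price = 1.1056


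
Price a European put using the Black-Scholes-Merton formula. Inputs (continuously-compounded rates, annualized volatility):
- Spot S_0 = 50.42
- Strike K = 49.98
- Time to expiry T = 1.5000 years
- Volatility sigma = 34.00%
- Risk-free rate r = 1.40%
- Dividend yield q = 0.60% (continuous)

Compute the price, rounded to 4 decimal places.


Answer: Price = 7.6532

Derivation:
d1 = (ln(S/K) + (r - q + 0.5*sigma^2) * T) / (sigma * sqrt(T)) = 0.25807295
d2 = d1 - sigma * sqrt(T) = -0.15834031
exp(-rT) = 0.97921896; exp(-qT) = 0.99104038
P = K * exp(-rT) * N(-d2) - S_0 * exp(-qT) * N(-d1)
N(-d1) = 0.39817530; N(-d2) = 0.56290568
P = 49.9800 * 0.97921896 * 0.56290568 - 50.4200 * 0.99104038 * 0.39817530 = 7.6532


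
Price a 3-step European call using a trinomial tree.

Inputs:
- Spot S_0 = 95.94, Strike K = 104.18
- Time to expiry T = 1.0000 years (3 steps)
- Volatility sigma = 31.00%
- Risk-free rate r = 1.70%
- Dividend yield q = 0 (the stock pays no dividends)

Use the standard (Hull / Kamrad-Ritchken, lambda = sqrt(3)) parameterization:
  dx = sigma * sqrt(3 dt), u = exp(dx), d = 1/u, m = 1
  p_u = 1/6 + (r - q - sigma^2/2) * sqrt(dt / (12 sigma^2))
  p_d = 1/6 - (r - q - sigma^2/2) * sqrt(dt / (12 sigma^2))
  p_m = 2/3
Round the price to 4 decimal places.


dt = T/N = 0.333333; dx = sigma*sqrt(3*dt) = 0.310000
u = exp(dx) = 1.363425; d = 1/u = 0.733447
p_u = 0.149973, p_m = 0.666667, p_d = 0.183360
Discount per step: exp(-r*dt) = 0.994349
Stock lattice S(k, j) with j the centered position index:
  k=0: S(0,+0) = 95.9400
  k=1: S(1,-1) = 70.3669; S(1,+0) = 95.9400; S(1,+1) = 130.8070
  k=2: S(2,-2) = 51.6104; S(2,-1) = 70.3669; S(2,+0) = 95.9400; S(2,+1) = 130.8070; S(2,+2) = 178.3456
  k=3: S(3,-3) = 37.8535; S(3,-2) = 51.6104; S(3,-1) = 70.3669; S(3,+0) = 95.9400; S(3,+1) = 130.8070; S(3,+2) = 178.3456; S(3,+3) = 243.1608
Terminal payoffs V(N, j) = max(S_T - K, 0):
  V(3,-3) = 0.000000; V(3,-2) = 0.000000; V(3,-1) = 0.000000; V(3,+0) = 0.000000; V(3,+1) = 26.627005; V(3,+2) = 74.165556; V(3,+3) = 138.980811
Backward induction: V(k, j) = exp(-r*dt) * [p_u * V(k+1, j+1) + p_m * V(k+1, j) + p_d * V(k+1, j-1)]
  V(2,-2) = exp(-r*dt) * [p_u*0.000000 + p_m*0.000000 + p_d*0.000000] = 0.000000
  V(2,-1) = exp(-r*dt) * [p_u*0.000000 + p_m*0.000000 + p_d*0.000000] = 0.000000
  V(2,+0) = exp(-r*dt) * [p_u*26.627005 + p_m*0.000000 + p_d*0.000000] = 3.970770
  V(2,+1) = exp(-r*dt) * [p_u*74.165556 + p_m*26.627005 + p_d*0.000000] = 28.711019
  V(2,+2) = exp(-r*dt) * [p_u*138.980811 + p_m*74.165556 + p_d*26.627005] = 74.744668
  V(1,-1) = exp(-r*dt) * [p_u*3.970770 + p_m*0.000000 + p_d*0.000000] = 0.592144
  V(1,+0) = exp(-r*dt) * [p_u*28.711019 + p_m*3.970770 + p_d*0.000000] = 6.913772
  V(1,+1) = exp(-r*dt) * [p_u*74.744668 + p_m*28.711019 + p_d*3.970770] = 30.902838
  V(0,+0) = exp(-r*dt) * [p_u*30.902838 + p_m*6.913772 + p_d*0.592144] = 9.299505

Answer: Price = V(0,0) = 9.2995


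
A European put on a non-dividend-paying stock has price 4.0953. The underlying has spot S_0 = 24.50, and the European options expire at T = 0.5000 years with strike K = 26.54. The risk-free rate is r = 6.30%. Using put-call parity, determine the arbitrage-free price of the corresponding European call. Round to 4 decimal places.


Answer: Call price = 2.8783

Derivation:
Put-call parity: C - P = S_0 * exp(-qT) - K * exp(-rT).
S_0 * exp(-qT) = 24.5000 * 1.00000000 = 24.50000000
K * exp(-rT) = 26.5400 * 0.96899096 = 25.71701998
C = P + S*exp(-qT) - K*exp(-rT)
C = 4.0953 + 24.50000000 - 25.71701998 = 2.8783


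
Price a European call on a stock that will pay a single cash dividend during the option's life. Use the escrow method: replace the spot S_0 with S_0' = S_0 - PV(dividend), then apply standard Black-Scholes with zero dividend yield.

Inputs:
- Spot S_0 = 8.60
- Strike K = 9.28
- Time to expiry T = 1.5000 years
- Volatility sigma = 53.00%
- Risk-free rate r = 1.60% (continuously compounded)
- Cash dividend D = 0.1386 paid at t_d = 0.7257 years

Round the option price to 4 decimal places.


PV(D) = D * exp(-r * t_d) = 0.1386 * 0.98845595 = 0.13699999
S_0' = S_0 - PV(D) = 8.6000 - 0.13699999 = 8.46300001
d1 = (ln(S_0'/K) + (r + sigma^2/2)*T) / (sigma*sqrt(T)) = 0.21955620
d2 = d1 - sigma*sqrt(T) = -0.42955858
exp(-rT) = 0.97628571
N(d1) = 0.58689160; N(d2) = 0.33375839
C = S_0' * N(d1) - K * exp(-rT) * N(d2) = 8.46300001 * 0.58689160 - 9.2800 * 0.97628571 * 0.33375839 = 1.9430

Answer: Price = 1.9430


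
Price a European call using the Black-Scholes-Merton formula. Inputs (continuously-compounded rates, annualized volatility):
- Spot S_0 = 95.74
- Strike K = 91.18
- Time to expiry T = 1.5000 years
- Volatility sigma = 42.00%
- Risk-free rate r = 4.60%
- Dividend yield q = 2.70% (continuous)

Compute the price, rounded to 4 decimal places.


Answer: Price = 21.5848

Derivation:
d1 = (ln(S/K) + (r - q + 0.5*sigma^2) * T) / (sigma * sqrt(T)) = 0.40747186
d2 = d1 - sigma * sqrt(T) = -0.10692099
exp(-rT) = 0.93332668; exp(-qT) = 0.96030916
C = S_0 * exp(-qT) * N(d1) - K * exp(-rT) * N(d2)
N(d1) = 0.65816927; N(d2) = 0.45742583
C = 95.7400 * 0.96030916 * 0.65816927 - 91.1800 * 0.93332668 * 0.45742583 = 21.5848


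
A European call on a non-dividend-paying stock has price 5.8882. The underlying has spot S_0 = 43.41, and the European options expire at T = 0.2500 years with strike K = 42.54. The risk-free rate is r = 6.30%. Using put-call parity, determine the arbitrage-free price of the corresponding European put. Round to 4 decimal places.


Put-call parity: C - P = S_0 * exp(-qT) - K * exp(-rT).
S_0 * exp(-qT) = 43.4100 * 1.00000000 = 43.41000000
K * exp(-rT) = 42.5400 * 0.98437338 = 41.87524370
P = C - S*exp(-qT) + K*exp(-rT)
P = 5.8882 - 43.41000000 + 41.87524370 = 4.3534

Answer: Put price = 4.3534


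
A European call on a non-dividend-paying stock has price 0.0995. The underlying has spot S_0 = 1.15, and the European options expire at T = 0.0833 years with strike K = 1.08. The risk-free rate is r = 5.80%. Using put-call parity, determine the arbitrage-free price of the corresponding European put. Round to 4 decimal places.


Put-call parity: C - P = S_0 * exp(-qT) - K * exp(-rT).
S_0 * exp(-qT) = 1.1500 * 1.00000000 = 1.15000000
K * exp(-rT) = 1.0800 * 0.99518025 = 1.07479467
P = C - S*exp(-qT) + K*exp(-rT)
P = 0.0995 - 1.15000000 + 1.07479467 = 0.0243

Answer: Put price = 0.0243


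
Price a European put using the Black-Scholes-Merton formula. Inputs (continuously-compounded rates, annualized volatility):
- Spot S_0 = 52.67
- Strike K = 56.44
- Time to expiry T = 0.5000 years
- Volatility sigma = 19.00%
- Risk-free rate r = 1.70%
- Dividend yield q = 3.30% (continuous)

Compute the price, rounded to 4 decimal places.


Answer: Price = 5.4251

Derivation:
d1 = (ln(S/K) + (r - q + 0.5*sigma^2) * T) / (sigma * sqrt(T)) = -0.50693671
d2 = d1 - sigma * sqrt(T) = -0.64128700
exp(-rT) = 0.99153602; exp(-qT) = 0.98363538
P = K * exp(-rT) * N(-d2) - S_0 * exp(-qT) * N(-d1)
N(-d1) = 0.69390039; N(-d2) = 0.73933188
P = 56.4400 * 0.99153602 * 0.73933188 - 52.6700 * 0.98363538 * 0.69390039 = 5.4251


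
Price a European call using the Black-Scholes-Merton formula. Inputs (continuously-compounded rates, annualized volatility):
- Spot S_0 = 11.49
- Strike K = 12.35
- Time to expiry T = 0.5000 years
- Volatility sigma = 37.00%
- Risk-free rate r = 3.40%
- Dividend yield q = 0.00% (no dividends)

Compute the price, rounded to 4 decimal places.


Answer: Price = 0.9310

Derivation:
d1 = (ln(S/K) + (r - q + 0.5*sigma^2) * T) / (sigma * sqrt(T)) = -0.08009024
d2 = d1 - sigma * sqrt(T) = -0.34171975
exp(-rT) = 0.98314368; exp(-qT) = 1.00000000
C = S_0 * exp(-qT) * N(d1) - K * exp(-rT) * N(d2)
N(d1) = 0.46808274; N(d2) = 0.36628090
C = 11.4900 * 1.00000000 * 0.46808274 - 12.3500 * 0.98314368 * 0.36628090 = 0.9310


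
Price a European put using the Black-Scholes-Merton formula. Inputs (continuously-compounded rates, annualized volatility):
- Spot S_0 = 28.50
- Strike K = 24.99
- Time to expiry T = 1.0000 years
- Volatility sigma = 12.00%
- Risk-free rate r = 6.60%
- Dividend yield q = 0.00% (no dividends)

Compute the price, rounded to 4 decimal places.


Answer: Price = 0.0646

Derivation:
d1 = (ln(S/K) + (r - q + 0.5*sigma^2) * T) / (sigma * sqrt(T)) = 1.70523619
d2 = d1 - sigma * sqrt(T) = 1.58523619
exp(-rT) = 0.93613086; exp(-qT) = 1.00000000
P = K * exp(-rT) * N(-d2) - S_0 * exp(-qT) * N(-d1)
N(-d1) = 0.04407519; N(-d2) = 0.05645634
P = 24.9900 * 0.93613086 * 0.05645634 - 28.5000 * 1.00000000 * 0.04407519 = 0.0646


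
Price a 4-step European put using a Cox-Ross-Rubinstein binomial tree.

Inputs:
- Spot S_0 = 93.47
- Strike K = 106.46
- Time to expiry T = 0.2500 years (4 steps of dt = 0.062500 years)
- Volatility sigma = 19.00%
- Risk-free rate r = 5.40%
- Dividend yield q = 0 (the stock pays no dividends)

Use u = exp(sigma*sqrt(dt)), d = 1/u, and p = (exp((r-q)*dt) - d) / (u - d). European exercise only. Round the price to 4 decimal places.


Answer: Price = V(0,0) = 12.0499

Derivation:
dt = T/N = 0.062500
u = exp(sigma*sqrt(dt)) = 1.048646; d = 1/u = 0.953610
p = (exp((r-q)*dt) - d) / (u - d) = 0.523700
Discount per step: exp(-r*dt) = 0.996631
Stock lattice S(k, i) with i counting down-moves:
  k=0: S(0,0) = 93.4700
  k=1: S(1,0) = 98.0170; S(1,1) = 89.1340
  k=2: S(2,0) = 102.7851; S(2,1) = 93.4700; S(2,2) = 84.9991
  k=3: S(3,0) = 107.7852; S(3,1) = 98.0170; S(3,2) = 89.1340; S(3,3) = 81.0560
  k=4: S(4,0) = 113.0286; S(4,1) = 102.7851; S(4,2) = 93.4700; S(4,3) = 84.9991; S(4,4) = 77.2959
Terminal payoffs V(N, i) = max(K - S_T, 0):
  V(4,0) = 0.000000; V(4,1) = 3.674887; V(4,2) = 12.990000; V(4,3) = 21.460912; V(4,4) = 29.164130
Backward induction: V(k, i) = exp(-r*dt) * [p * V(k+1, i) + (1-p) * V(k+1, i+1)].
  V(3,0) = exp(-r*dt) * [p*0.000000 + (1-p)*3.674887] = 1.744450
  V(3,1) = exp(-r*dt) * [p*3.674887 + (1-p)*12.990000] = 8.084343
  V(3,2) = exp(-r*dt) * [p*12.990000 + (1-p)*21.460912] = 16.967332
  V(3,3) = exp(-r*dt) * [p*21.460912 + (1-p)*29.164130] = 25.045282
  V(2,0) = exp(-r*dt) * [p*1.744450 + (1-p)*8.084343] = 4.748088
  V(2,1) = exp(-r*dt) * [p*8.084343 + (1-p)*16.967332] = 12.273815
  V(2,2) = exp(-r*dt) * [p*16.967332 + (1-p)*25.045282] = 20.744727
  V(1,0) = exp(-r*dt) * [p*4.748088 + (1-p)*12.273815] = 8.304515
  V(1,1) = exp(-r*dt) * [p*12.273815 + (1-p)*20.744727] = 16.253560
  V(0,0) = exp(-r*dt) * [p*8.304515 + (1-p)*16.253560] = 12.049907


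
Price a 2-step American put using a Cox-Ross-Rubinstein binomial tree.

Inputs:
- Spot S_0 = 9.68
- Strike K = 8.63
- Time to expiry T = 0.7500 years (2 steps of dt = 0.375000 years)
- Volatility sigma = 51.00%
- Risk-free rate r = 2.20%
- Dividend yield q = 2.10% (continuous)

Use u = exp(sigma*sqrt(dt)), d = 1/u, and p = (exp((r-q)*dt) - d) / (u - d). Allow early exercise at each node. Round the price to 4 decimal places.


dt = T/N = 0.375000
u = exp(sigma*sqrt(dt)) = 1.366578; d = 1/u = 0.731755
p = (exp((r-q)*dt) - d) / (u - d) = 0.423142
Discount per step: exp(-r*dt) = 0.991784
Stock lattice S(k, i) with i counting down-moves:
  k=0: S(0,0) = 9.6800
  k=1: S(1,0) = 13.2285; S(1,1) = 7.0834
  k=2: S(2,0) = 18.0777; S(2,1) = 9.6800; S(2,2) = 5.1833
Terminal payoffs V(N, i) = max(K - S_T, 0):
  V(2,0) = 0.000000; V(2,1) = 0.000000; V(2,2) = 3.446699
Backward induction: V(k, i) = exp(-r*dt) * [p * V(k+1, i) + (1-p) * V(k+1, i+1)]; then take max(V_cont, immediate exercise) for American.
  V(1,0) = exp(-r*dt) * [p*0.000000 + (1-p)*0.000000] = 0.000000; exercise = 0.000000; V(1,0) = max -> 0.000000
  V(1,1) = exp(-r*dt) * [p*0.000000 + (1-p)*3.446699] = 1.971921; exercise = 1.546615; V(1,1) = max -> 1.971921
  V(0,0) = exp(-r*dt) * [p*0.000000 + (1-p)*1.971921] = 1.128173; exercise = 0.000000; V(0,0) = max -> 1.128173

Answer: Price = V(0,0) = 1.1282


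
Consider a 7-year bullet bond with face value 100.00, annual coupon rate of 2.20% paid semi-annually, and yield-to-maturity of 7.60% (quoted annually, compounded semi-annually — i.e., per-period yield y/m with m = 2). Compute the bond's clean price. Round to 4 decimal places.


Coupon per period c = face * coupon_rate / m = 1.100000
Periods per year m = 2; per-period yield y/m = 0.038000
Number of cashflows N = 14
Cashflows (t years, CF_t, discount factor 1/(1+y/m)^(m*t), PV):
  t = 0.5000: CF_t = 1.100000, DF = 0.963391, PV = 1.059730
  t = 1.0000: CF_t = 1.100000, DF = 0.928122, PV = 1.020935
  t = 1.5000: CF_t = 1.100000, DF = 0.894145, PV = 0.983559
  t = 2.0000: CF_t = 1.100000, DF = 0.861411, PV = 0.947552
  t = 2.5000: CF_t = 1.100000, DF = 0.829876, PV = 0.912864
  t = 3.0000: CF_t = 1.100000, DF = 0.799495, PV = 0.879445
  t = 3.5000: CF_t = 1.100000, DF = 0.770227, PV = 0.847249
  t = 4.0000: CF_t = 1.100000, DF = 0.742030, PV = 0.816232
  t = 4.5000: CF_t = 1.100000, DF = 0.714865, PV = 0.786351
  t = 5.0000: CF_t = 1.100000, DF = 0.688694, PV = 0.757564
  t = 5.5000: CF_t = 1.100000, DF = 0.663482, PV = 0.729830
  t = 6.0000: CF_t = 1.100000, DF = 0.639193, PV = 0.703112
  t = 6.5000: CF_t = 1.100000, DF = 0.615793, PV = 0.677372
  t = 7.0000: CF_t = 101.100000, DF = 0.593249, PV = 59.977479
Price P = sum_t PV_t = 71.099275

Answer: Price = 71.0993


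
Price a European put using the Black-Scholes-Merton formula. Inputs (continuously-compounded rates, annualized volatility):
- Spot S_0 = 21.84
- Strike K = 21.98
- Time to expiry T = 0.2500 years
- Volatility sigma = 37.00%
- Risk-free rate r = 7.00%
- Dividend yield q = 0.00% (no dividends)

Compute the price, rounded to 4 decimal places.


d1 = (ln(S/K) + (r - q + 0.5*sigma^2) * T) / (sigma * sqrt(T)) = 0.15255515
d2 = d1 - sigma * sqrt(T) = -0.03244485
exp(-rT) = 0.98265224; exp(-qT) = 1.00000000
P = K * exp(-rT) * N(-d2) - S_0 * exp(-qT) * N(-d1)
N(-d1) = 0.43937455; N(-d2) = 0.51294135
P = 21.9800 * 0.98265224 * 0.51294135 - 21.8400 * 1.00000000 * 0.43937455 = 1.4829

Answer: Price = 1.4829


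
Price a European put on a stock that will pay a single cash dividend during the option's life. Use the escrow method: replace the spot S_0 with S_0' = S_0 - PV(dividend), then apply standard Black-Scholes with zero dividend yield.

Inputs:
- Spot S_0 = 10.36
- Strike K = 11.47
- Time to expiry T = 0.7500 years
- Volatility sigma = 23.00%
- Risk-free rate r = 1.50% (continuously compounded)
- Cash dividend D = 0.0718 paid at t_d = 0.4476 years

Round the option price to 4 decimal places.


PV(D) = D * exp(-r * t_d) = 0.0718 * 0.99330849 = 0.07131955
S_0' = S_0 - PV(D) = 10.3600 - 0.07131955 = 10.28868045
d1 = (ln(S_0'/K) + (r + sigma^2/2)*T) / (sigma*sqrt(T)) = -0.38960161
d2 = d1 - sigma*sqrt(T) = -0.58878746
exp(-rT) = 0.98881304
N(-d1) = 0.65158442; N(-d2) = 0.72199807
P = K * exp(-rT) * N(-d2) - S_0' * N(-d1) = 11.4700 * 0.98881304 * 0.72199807 - 10.28868045 * 0.65158442 = 1.4847

Answer: Price = 1.4847


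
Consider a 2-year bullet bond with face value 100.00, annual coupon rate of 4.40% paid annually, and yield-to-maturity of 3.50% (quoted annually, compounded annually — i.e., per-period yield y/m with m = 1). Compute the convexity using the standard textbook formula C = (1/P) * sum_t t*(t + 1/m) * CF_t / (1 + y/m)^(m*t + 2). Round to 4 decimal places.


Coupon per period c = face * coupon_rate / m = 4.400000
Periods per year m = 1; per-period yield y/m = 0.035000
Number of cashflows N = 2
Cashflows (t years, CF_t, discount factor 1/(1+y/m)^(m*t), PV):
  t = 1.0000: CF_t = 4.400000, DF = 0.966184, PV = 4.251208
  t = 2.0000: CF_t = 104.400000, DF = 0.933511, PV = 97.458517
Price P = sum_t PV_t = 101.709725
Convexity numerator sum_t t*(t + 1/m) * CF_t / (1+y/m)^(m*t + 2):
  t = 1.0000: term = 7.937096
  t = 2.0000: term = 545.871411
Convexity = (1/P) * sum = 553.808507 / 101.709725 = 5.444991

Answer: Convexity = 5.4450


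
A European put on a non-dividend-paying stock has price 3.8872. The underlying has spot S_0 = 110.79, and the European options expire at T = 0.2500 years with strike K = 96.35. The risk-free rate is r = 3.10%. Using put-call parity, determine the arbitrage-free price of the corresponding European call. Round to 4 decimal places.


Answer: Call price = 19.0710

Derivation:
Put-call parity: C - P = S_0 * exp(-qT) - K * exp(-rT).
S_0 * exp(-qT) = 110.7900 * 1.00000000 = 110.79000000
K * exp(-rT) = 96.3500 * 0.99227995 = 95.60617355
C = P + S*exp(-qT) - K*exp(-rT)
C = 3.8872 + 110.79000000 - 95.60617355 = 19.0710


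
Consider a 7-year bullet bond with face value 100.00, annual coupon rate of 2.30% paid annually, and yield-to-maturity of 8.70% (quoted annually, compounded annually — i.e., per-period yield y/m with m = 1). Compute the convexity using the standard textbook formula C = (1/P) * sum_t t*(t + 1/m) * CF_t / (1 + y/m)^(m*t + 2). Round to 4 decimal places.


Answer: Convexity = 42.2684

Derivation:
Coupon per period c = face * coupon_rate / m = 2.300000
Periods per year m = 1; per-period yield y/m = 0.087000
Number of cashflows N = 7
Cashflows (t years, CF_t, discount factor 1/(1+y/m)^(m*t), PV):
  t = 1.0000: CF_t = 2.300000, DF = 0.919963, PV = 2.115915
  t = 2.0000: CF_t = 2.300000, DF = 0.846332, PV = 1.946564
  t = 3.0000: CF_t = 2.300000, DF = 0.778595, PV = 1.790767
  t = 4.0000: CF_t = 2.300000, DF = 0.716278, PV = 1.647440
  t = 5.0000: CF_t = 2.300000, DF = 0.658950, PV = 1.515584
  t = 6.0000: CF_t = 2.300000, DF = 0.606209, PV = 1.394282
  t = 7.0000: CF_t = 102.300000, DF = 0.557690, PV = 57.051731
Price P = sum_t PV_t = 67.462284
Convexity numerator sum_t t*(t + 1/m) * CF_t / (1+y/m)^(m*t + 2):
  t = 1.0000: term = 3.581535
  t = 2.0000: term = 9.884641
  t = 3.0000: term = 18.187012
  t = 4.0000: term = 27.885637
  t = 5.0000: term = 38.480640
  t = 6.0000: term = 49.561081
  t = 7.0000: term = 2703.944442
Convexity = (1/P) * sum = 2851.524989 / 67.462284 = 42.268432


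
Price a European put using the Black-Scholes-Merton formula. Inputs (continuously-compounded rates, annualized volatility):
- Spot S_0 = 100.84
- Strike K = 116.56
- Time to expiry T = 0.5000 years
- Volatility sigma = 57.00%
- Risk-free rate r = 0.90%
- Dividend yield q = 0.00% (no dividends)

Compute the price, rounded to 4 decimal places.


d1 = (ln(S/K) + (r - q + 0.5*sigma^2) * T) / (sigma * sqrt(T)) = -0.14674589
d2 = d1 - sigma * sqrt(T) = -0.54979676
exp(-rT) = 0.99551011; exp(-qT) = 1.00000000
P = K * exp(-rT) * N(-d2) - S_0 * exp(-qT) * N(-d1)
N(-d1) = 0.55833370; N(-d2) = 0.70877061
P = 116.5600 * 0.99551011 * 0.70877061 - 100.8400 * 1.00000000 * 0.55833370 = 25.9410

Answer: Price = 25.9410


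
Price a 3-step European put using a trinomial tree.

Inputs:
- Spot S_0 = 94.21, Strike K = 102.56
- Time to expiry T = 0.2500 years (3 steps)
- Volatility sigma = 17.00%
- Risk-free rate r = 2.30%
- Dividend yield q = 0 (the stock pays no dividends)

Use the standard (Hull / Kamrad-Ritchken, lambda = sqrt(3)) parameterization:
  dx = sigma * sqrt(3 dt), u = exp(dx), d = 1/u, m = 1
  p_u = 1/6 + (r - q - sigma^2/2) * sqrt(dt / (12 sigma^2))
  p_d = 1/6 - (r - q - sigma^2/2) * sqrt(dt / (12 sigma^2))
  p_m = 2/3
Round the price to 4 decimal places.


Answer: Price = V(0,0) = 8.3870

Derivation:
dt = T/N = 0.083333; dx = sigma*sqrt(3*dt) = 0.085000
u = exp(dx) = 1.088717; d = 1/u = 0.918512
p_u = 0.170858, p_m = 0.666667, p_d = 0.162475
Discount per step: exp(-r*dt) = 0.998085
Stock lattice S(k, j) with j the centered position index:
  k=0: S(0,+0) = 94.2100
  k=1: S(1,-1) = 86.5330; S(1,+0) = 94.2100; S(1,+1) = 102.5680
  k=2: S(2,-2) = 79.4817; S(2,-1) = 86.5330; S(2,+0) = 94.2100; S(2,+1) = 102.5680; S(2,+2) = 111.6676
  k=3: S(3,-3) = 73.0049; S(3,-2) = 79.4817; S(3,-1) = 86.5330; S(3,+0) = 94.2100; S(3,+1) = 102.5680; S(3,+2) = 111.6676; S(3,+3) = 121.5744
Terminal payoffs V(N, j) = max(K - S_T, 0):
  V(3,-3) = 29.555117; V(3,-2) = 23.078338; V(3,-1) = 16.026958; V(3,+0) = 8.350000; V(3,+1) = 0.000000; V(3,+2) = 0.000000; V(3,+3) = 0.000000
Backward induction: V(k, j) = exp(-r*dt) * [p_u * V(k+1, j+1) + p_m * V(k+1, j) + p_d * V(k+1, j-1)]
  V(2,-2) = exp(-r*dt) * [p_u*16.026958 + p_m*23.078338 + p_d*29.555117] = 22.881973
  V(2,-1) = exp(-r*dt) * [p_u*8.350000 + p_m*16.026958 + p_d*23.078338] = 15.830595
  V(2,+0) = exp(-r*dt) * [p_u*0.000000 + p_m*8.350000 + p_d*16.026958] = 8.155009
  V(2,+1) = exp(-r*dt) * [p_u*0.000000 + p_m*0.000000 + p_d*8.350000] = 1.354073
  V(2,+2) = exp(-r*dt) * [p_u*0.000000 + p_m*0.000000 + p_d*0.000000] = 0.000000
  V(1,-1) = exp(-r*dt) * [p_u*8.155009 + p_m*15.830595 + p_d*22.881973] = 15.634841
  V(1,+0) = exp(-r*dt) * [p_u*1.354073 + p_m*8.155009 + p_d*15.830595] = 8.224332
  V(1,+1) = exp(-r*dt) * [p_u*0.000000 + p_m*1.354073 + p_d*8.155009] = 2.223438
  V(0,+0) = exp(-r*dt) * [p_u*2.223438 + p_m*8.224332 + p_d*15.634841] = 8.386968
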